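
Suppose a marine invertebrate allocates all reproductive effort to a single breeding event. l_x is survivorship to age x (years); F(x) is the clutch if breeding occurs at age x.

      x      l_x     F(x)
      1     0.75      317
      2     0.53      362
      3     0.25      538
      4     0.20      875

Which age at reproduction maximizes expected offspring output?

Expected offspring if breeding at age x = l_x × F(x):
  age 1: 0.75 × 317 = 237.750
  age 2: 0.53 × 362 = 191.860
  age 3: 0.25 × 538 = 134.500
  age 4: 0.20 × 875 = 175.000
Maximum at age 1 (237.750).

1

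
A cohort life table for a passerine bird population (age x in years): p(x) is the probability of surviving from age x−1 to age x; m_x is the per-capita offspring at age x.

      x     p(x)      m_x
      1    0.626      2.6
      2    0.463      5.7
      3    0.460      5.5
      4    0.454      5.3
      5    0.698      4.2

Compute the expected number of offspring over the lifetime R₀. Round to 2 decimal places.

4.51

Survivorship from birth: l_x = p_1·p_2·…·p_x.
  l_1 = 0.62600
  l_2 = 0.28984
  l_3 = 0.13333
  l_4 = 0.06053
  l_5 = 0.04225
R₀ = Σ l_x m_x:
  age 1: 0.62600 × 2.6 = 1.6276
  age 2: 0.28984 × 5.7 = 1.6521
  age 3: 0.13333 × 5.5 = 0.7333
  age 4: 0.06053 × 5.3 = 0.3208
  age 5: 0.04225 × 4.2 = 0.1775
R₀ = 1.6276 + 1.6521 + 0.7333 + 0.3208 + 0.1775 = 4.5113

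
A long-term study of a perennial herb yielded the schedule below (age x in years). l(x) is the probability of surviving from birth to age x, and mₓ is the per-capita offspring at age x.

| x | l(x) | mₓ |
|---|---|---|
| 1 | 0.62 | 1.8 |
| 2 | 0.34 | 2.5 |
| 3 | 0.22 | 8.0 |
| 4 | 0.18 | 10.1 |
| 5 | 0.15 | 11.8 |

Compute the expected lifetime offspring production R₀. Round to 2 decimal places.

7.31

R₀ = Σ l(x) mₓ:
  age 1: 0.62 × 1.8 = 1.1160
  age 2: 0.34 × 2.5 = 0.8500
  age 3: 0.22 × 8.0 = 1.7600
  age 4: 0.18 × 10.1 = 1.8180
  age 5: 0.15 × 11.8 = 1.7700
R₀ = 1.1160 + 0.8500 + 1.7600 + 1.8180 + 1.7700 = 7.3140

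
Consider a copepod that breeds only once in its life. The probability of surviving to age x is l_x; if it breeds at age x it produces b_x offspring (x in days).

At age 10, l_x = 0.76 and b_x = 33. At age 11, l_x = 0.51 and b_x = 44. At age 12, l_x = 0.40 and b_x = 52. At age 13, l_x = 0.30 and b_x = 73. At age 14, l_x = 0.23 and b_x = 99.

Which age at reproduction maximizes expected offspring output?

Expected offspring if breeding at age x = l_x × b_x:
  age 10: 0.76 × 33 = 25.080
  age 11: 0.51 × 44 = 22.440
  age 12: 0.40 × 52 = 20.800
  age 13: 0.30 × 73 = 21.900
  age 14: 0.23 × 99 = 22.770
Maximum at age 10 (25.080).

10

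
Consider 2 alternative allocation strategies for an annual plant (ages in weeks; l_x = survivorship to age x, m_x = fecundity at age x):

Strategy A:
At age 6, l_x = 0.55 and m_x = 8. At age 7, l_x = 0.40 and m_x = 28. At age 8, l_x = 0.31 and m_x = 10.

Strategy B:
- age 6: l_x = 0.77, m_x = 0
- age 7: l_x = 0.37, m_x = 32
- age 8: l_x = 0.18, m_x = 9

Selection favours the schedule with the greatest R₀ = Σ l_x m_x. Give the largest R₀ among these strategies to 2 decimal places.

Strategy A: R₀ = 0.55×8 + 0.40×28 + 0.31×10 = 18.7000
Strategy B: R₀ = 0.77×0 + 0.37×32 + 0.18×9 = 13.4600
Highest R₀: strategy A with 18.7000.

18.70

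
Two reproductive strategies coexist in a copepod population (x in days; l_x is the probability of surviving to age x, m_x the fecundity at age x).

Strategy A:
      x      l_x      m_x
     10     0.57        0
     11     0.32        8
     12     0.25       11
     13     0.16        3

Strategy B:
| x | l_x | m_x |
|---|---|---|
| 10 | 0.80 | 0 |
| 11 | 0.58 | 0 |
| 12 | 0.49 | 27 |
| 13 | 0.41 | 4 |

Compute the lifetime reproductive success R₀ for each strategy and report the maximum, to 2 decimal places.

Strategy A: R₀ = 0.57×0 + 0.32×8 + 0.25×11 + 0.16×3 = 5.7900
Strategy B: R₀ = 0.80×0 + 0.58×0 + 0.49×27 + 0.41×4 = 14.8700
Highest R₀: strategy B with 14.8700.

14.87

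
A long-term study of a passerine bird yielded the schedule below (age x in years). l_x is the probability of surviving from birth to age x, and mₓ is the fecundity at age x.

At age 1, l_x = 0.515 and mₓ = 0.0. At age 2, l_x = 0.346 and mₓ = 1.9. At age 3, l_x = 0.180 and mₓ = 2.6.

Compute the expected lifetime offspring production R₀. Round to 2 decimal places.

R₀ = Σ l_x mₓ:
  age 1: 0.515 × 0.0 = 0.0000
  age 2: 0.346 × 1.9 = 0.6574
  age 3: 0.180 × 2.6 = 0.4680
R₀ = 0.0000 + 0.6574 + 0.4680 = 1.1254

1.13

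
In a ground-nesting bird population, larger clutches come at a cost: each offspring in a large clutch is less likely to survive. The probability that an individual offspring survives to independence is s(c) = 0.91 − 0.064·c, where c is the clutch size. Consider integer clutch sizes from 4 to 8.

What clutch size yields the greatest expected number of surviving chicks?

7

Expected surviving chicks = c × s(c):
  c=4: 4 × 0.654 = 2.616
  c=5: 5 × 0.590 = 2.950
  c=6: 6 × 0.526 = 3.156
  c=7: 7 × 0.462 = 3.234
  c=8: 8 × 0.398 = 3.184
Maximum at c = 7 (3.234 surviving chicks).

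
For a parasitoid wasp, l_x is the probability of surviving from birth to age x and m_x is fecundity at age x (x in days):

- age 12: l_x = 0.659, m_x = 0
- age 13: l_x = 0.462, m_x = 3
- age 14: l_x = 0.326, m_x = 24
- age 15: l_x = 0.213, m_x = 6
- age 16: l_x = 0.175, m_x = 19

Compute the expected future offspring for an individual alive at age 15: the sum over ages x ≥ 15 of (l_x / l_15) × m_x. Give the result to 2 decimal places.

l_15 = 0.213. Conditional survival from age 15 to x is l_x / l_15.
  x=15: (0.213/0.213) × 6 = 6.0000
  x=16: (0.175/0.213) × 19 = 15.6103
Sum = 6.0000 + 15.6103 = 21.6103

21.61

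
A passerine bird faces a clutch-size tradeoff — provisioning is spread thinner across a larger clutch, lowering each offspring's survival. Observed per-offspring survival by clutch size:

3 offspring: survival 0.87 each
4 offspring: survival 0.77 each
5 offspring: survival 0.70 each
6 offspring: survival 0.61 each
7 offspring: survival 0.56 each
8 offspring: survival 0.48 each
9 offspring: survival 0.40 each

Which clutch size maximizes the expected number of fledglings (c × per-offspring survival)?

7

Expected fledglings = c × s(c):
  c=3: 3 × 0.87 = 2.610
  c=4: 4 × 0.77 = 3.080
  c=5: 5 × 0.70 = 3.500
  c=6: 6 × 0.61 = 3.660
  c=7: 7 × 0.56 = 3.920
  c=8: 8 × 0.48 = 3.840
  c=9: 9 × 0.40 = 3.600
Maximum at c = 7 (3.920 fledglings).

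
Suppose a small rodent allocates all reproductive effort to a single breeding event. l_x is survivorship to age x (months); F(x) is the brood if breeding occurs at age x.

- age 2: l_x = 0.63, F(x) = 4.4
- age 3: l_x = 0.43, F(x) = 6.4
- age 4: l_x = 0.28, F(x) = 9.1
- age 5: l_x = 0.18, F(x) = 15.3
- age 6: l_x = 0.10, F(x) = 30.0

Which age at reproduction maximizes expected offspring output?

Expected offspring if breeding at age x = l_x × F(x):
  age 2: 0.63 × 4.4 = 2.772
  age 3: 0.43 × 6.4 = 2.752
  age 4: 0.28 × 9.1 = 2.548
  age 5: 0.18 × 15.3 = 2.754
  age 6: 0.10 × 30.0 = 3.000
Maximum at age 6 (3.000).

6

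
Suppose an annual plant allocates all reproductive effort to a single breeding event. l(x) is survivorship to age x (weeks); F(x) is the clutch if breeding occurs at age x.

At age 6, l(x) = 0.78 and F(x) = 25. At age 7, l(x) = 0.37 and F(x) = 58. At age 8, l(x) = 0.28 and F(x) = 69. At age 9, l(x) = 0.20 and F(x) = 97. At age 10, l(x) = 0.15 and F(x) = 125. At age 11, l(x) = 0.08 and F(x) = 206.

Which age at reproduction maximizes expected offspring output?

7

Expected offspring if breeding at age x = l(x) × F(x):
  age 6: 0.78 × 25 = 19.500
  age 7: 0.37 × 58 = 21.460
  age 8: 0.28 × 69 = 19.320
  age 9: 0.20 × 97 = 19.400
  age 10: 0.15 × 125 = 18.750
  age 11: 0.08 × 206 = 16.480
Maximum at age 7 (21.460).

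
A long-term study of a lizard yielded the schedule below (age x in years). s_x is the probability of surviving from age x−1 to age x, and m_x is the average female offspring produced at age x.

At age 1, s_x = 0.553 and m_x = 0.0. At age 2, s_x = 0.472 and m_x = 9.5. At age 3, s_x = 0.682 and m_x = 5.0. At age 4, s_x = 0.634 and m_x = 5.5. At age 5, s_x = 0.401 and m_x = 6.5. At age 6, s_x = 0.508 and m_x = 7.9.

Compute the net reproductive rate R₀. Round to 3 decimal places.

Survivorship from birth: l_x = s_1·s_2·…·s_x.
  l_1 = 0.55300
  l_2 = 0.26102
  l_3 = 0.17801
  l_4 = 0.11286
  l_5 = 0.04526
  l_6 = 0.02299
R₀ = Σ l_x m_x:
  age 1: 0.55300 × 0.0 = 0.0000
  age 2: 0.26102 × 9.5 = 2.4797
  age 3: 0.17801 × 5.0 = 0.8901
  age 4: 0.11286 × 5.5 = 0.6207
  age 5: 0.04526 × 6.5 = 0.2942
  age 6: 0.02299 × 7.9 = 0.1816
R₀ = 0.0000 + 2.4797 + 0.8901 + 0.6207 + 0.2942 + 0.1816 = 4.4663

4.466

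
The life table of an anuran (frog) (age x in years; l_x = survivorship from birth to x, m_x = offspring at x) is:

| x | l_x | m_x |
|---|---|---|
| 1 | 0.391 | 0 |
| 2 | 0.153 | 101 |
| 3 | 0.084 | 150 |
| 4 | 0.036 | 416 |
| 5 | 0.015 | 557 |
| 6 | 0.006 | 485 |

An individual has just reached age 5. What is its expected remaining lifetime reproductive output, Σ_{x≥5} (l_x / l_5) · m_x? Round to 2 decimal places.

751.00

l_5 = 0.015. Conditional survival from age 5 to x is l_x / l_5.
  x=5: (0.015/0.015) × 557 = 557.0000
  x=6: (0.006/0.015) × 485 = 194.0000
Sum = 557.0000 + 194.0000 = 751.0000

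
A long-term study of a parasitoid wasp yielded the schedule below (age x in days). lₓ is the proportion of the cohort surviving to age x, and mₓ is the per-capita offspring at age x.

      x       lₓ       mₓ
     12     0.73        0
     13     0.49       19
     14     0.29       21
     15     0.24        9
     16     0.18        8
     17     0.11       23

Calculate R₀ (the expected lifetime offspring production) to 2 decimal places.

R₀ = Σ lₓ mₓ:
  age 12: 0.73 × 0 = 0.0000
  age 13: 0.49 × 19 = 9.3100
  age 14: 0.29 × 21 = 6.0900
  age 15: 0.24 × 9 = 2.1600
  age 16: 0.18 × 8 = 1.4400
  age 17: 0.11 × 23 = 2.5300
R₀ = 0.0000 + 9.3100 + 6.0900 + 2.1600 + 1.4400 + 2.5300 = 21.5300

21.53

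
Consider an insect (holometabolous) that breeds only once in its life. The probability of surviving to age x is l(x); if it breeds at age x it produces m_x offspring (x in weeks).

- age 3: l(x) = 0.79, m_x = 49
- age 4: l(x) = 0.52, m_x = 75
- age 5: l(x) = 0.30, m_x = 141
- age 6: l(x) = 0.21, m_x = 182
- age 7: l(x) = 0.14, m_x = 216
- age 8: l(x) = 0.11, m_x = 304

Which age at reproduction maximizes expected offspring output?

5

Expected offspring if breeding at age x = l(x) × m_x:
  age 3: 0.79 × 49 = 38.710
  age 4: 0.52 × 75 = 39.000
  age 5: 0.30 × 141 = 42.300
  age 6: 0.21 × 182 = 38.220
  age 7: 0.14 × 216 = 30.240
  age 8: 0.11 × 304 = 33.440
Maximum at age 5 (42.300).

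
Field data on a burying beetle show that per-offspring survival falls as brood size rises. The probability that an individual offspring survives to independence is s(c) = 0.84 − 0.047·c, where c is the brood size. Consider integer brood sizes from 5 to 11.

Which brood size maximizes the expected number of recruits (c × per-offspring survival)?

Expected recruits = c × s(c):
  c=5: 5 × 0.605 = 3.025
  c=6: 6 × 0.558 = 3.348
  c=7: 7 × 0.511 = 3.577
  c=8: 8 × 0.464 = 3.712
  c=9: 9 × 0.417 = 3.753
  c=10: 10 × 0.370 = 3.700
  c=11: 11 × 0.323 = 3.553
Maximum at c = 9 (3.753 recruits).

9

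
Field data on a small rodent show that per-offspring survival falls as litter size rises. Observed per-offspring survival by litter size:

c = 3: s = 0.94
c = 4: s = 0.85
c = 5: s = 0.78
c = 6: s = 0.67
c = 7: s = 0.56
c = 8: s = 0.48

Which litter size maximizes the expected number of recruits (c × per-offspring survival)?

6

Expected recruits = c × s(c):
  c=3: 3 × 0.94 = 2.820
  c=4: 4 × 0.85 = 3.400
  c=5: 5 × 0.78 = 3.900
  c=6: 6 × 0.67 = 4.020
  c=7: 7 × 0.56 = 3.920
  c=8: 8 × 0.48 = 3.840
Maximum at c = 6 (4.020 recruits).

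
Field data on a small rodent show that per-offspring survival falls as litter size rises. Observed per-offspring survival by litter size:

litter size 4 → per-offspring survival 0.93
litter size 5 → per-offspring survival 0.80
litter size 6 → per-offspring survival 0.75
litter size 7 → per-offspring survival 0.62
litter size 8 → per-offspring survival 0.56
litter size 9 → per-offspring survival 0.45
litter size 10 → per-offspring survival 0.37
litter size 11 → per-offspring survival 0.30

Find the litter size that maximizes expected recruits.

Expected recruits = c × s(c):
  c=4: 4 × 0.93 = 3.720
  c=5: 5 × 0.80 = 4.000
  c=6: 6 × 0.75 = 4.500
  c=7: 7 × 0.62 = 4.340
  c=8: 8 × 0.56 = 4.480
  c=9: 9 × 0.45 = 4.050
  c=10: 10 × 0.37 = 3.700
  c=11: 11 × 0.30 = 3.300
Maximum at c = 6 (4.500 recruits).

6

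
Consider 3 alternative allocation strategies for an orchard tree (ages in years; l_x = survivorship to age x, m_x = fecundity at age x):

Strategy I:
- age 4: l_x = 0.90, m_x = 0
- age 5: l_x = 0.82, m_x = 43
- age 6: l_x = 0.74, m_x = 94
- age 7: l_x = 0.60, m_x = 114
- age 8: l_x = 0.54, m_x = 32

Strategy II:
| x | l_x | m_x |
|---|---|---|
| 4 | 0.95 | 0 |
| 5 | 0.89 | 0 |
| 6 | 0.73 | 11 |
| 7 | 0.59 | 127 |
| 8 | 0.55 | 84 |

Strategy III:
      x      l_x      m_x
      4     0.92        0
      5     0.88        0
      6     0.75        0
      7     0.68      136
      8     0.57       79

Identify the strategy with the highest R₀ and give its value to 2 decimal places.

Strategy I: R₀ = 0.90×0 + 0.82×43 + 0.74×94 + 0.60×114 + 0.54×32 = 190.5000
Strategy II: R₀ = 0.95×0 + 0.89×0 + 0.73×11 + 0.59×127 + 0.55×84 = 129.1600
Strategy III: R₀ = 0.92×0 + 0.88×0 + 0.75×0 + 0.68×136 + 0.57×79 = 137.5100
Highest R₀: strategy I with 190.5000.

190.50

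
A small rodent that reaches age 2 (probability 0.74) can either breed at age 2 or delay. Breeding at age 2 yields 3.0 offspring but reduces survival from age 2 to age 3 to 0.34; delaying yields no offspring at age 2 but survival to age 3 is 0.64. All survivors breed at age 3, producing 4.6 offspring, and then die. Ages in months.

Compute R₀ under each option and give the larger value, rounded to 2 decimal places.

breed at age 2: R₀ = 0.74 × (3.0 + 0.34 × 4.6) = 0.74 × 4.5640 = 3.3774
delay to age 3: R₀ = 0.74 × (0.64 × 4.6) = 0.74 × 2.9440 = 2.1786
Higher: breed at age 2 (3.3774).

3.38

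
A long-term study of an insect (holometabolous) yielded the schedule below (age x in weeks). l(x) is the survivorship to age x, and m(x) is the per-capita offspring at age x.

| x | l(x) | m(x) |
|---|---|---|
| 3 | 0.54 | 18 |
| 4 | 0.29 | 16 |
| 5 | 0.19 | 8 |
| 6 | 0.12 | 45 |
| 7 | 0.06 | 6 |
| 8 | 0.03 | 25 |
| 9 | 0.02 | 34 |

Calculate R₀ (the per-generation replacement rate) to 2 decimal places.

23.07

R₀ = Σ l(x) m(x):
  age 3: 0.54 × 18 = 9.7200
  age 4: 0.29 × 16 = 4.6400
  age 5: 0.19 × 8 = 1.5200
  age 6: 0.12 × 45 = 5.4000
  age 7: 0.06 × 6 = 0.3600
  age 8: 0.03 × 25 = 0.7500
  age 9: 0.02 × 34 = 0.6800
R₀ = 9.7200 + 4.6400 + 1.5200 + 5.4000 + 0.3600 + 0.7500 + 0.6800 = 23.0700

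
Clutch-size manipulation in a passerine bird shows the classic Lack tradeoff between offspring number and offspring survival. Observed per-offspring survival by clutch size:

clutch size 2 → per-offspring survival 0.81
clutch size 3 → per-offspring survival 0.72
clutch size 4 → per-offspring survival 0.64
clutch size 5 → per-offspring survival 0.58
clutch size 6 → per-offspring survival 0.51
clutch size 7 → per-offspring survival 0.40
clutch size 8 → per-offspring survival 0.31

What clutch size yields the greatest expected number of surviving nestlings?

6

Expected surviving nestlings = c × s(c):
  c=2: 2 × 0.81 = 1.620
  c=3: 3 × 0.72 = 2.160
  c=4: 4 × 0.64 = 2.560
  c=5: 5 × 0.58 = 2.900
  c=6: 6 × 0.51 = 3.060
  c=7: 7 × 0.40 = 2.800
  c=8: 8 × 0.31 = 2.480
Maximum at c = 6 (3.060 surviving nestlings).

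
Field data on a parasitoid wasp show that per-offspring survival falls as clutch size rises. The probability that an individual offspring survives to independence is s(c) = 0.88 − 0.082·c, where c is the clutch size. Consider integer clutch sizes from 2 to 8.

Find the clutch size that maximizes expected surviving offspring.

Expected surviving offspring = c × s(c):
  c=2: 2 × 0.716 = 1.432
  c=3: 3 × 0.634 = 1.902
  c=4: 4 × 0.552 = 2.208
  c=5: 5 × 0.470 = 2.350
  c=6: 6 × 0.388 = 2.328
  c=7: 7 × 0.306 = 2.142
  c=8: 8 × 0.224 = 1.792
Maximum at c = 5 (2.350 surviving offspring).

5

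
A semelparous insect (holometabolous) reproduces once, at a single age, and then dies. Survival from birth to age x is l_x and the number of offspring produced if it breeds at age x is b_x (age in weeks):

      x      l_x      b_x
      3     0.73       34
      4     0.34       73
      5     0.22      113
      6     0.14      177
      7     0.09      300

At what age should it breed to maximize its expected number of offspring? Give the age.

Expected offspring if breeding at age x = l_x × b_x:
  age 3: 0.73 × 34 = 24.820
  age 4: 0.34 × 73 = 24.820
  age 5: 0.22 × 113 = 24.860
  age 6: 0.14 × 177 = 24.780
  age 7: 0.09 × 300 = 27.000
Maximum at age 7 (27.000).

7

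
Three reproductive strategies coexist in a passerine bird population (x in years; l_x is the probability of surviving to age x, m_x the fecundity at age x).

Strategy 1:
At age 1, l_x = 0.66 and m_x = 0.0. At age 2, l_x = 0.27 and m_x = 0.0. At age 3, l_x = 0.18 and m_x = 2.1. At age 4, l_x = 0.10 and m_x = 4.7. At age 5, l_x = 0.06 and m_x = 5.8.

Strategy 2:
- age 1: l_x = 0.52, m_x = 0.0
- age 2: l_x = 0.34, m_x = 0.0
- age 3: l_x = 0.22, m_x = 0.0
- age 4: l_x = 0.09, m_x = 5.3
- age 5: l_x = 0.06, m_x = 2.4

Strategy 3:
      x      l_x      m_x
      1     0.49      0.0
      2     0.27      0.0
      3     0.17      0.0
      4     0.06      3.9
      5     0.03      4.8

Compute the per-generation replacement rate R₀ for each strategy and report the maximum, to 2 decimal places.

Strategy 1: R₀ = 0.66×0.0 + 0.27×0.0 + 0.18×2.1 + 0.10×4.7 + 0.06×5.8 = 1.1960
Strategy 2: R₀ = 0.52×0.0 + 0.34×0.0 + 0.22×0.0 + 0.09×5.3 + 0.06×2.4 = 0.6210
Strategy 3: R₀ = 0.49×0.0 + 0.27×0.0 + 0.17×0.0 + 0.06×3.9 + 0.03×4.8 = 0.3780
Highest R₀: strategy 1 with 1.1960.

1.20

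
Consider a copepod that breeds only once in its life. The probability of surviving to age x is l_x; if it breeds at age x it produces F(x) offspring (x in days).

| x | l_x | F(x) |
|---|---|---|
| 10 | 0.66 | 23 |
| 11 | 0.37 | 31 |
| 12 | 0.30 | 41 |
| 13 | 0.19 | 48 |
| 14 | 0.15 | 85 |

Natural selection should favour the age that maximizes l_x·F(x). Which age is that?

Expected offspring if breeding at age x = l_x × F(x):
  age 10: 0.66 × 23 = 15.180
  age 11: 0.37 × 31 = 11.470
  age 12: 0.30 × 41 = 12.300
  age 13: 0.19 × 48 = 9.120
  age 14: 0.15 × 85 = 12.750
Maximum at age 10 (15.180).

10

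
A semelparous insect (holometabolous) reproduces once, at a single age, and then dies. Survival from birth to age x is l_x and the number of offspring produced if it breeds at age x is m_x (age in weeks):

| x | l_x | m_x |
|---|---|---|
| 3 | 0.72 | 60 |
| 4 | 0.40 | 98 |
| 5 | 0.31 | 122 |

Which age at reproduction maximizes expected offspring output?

3

Expected offspring if breeding at age x = l_x × m_x:
  age 3: 0.72 × 60 = 43.200
  age 4: 0.40 × 98 = 39.200
  age 5: 0.31 × 122 = 37.820
Maximum at age 3 (43.200).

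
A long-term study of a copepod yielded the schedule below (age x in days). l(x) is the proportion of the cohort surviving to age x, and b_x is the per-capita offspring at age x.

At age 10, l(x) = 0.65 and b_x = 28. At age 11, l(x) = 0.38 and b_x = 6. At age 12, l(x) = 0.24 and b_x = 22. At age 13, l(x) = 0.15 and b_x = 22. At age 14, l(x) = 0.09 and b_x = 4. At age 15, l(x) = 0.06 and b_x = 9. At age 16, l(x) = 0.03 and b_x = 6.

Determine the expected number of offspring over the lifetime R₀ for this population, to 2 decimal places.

R₀ = Σ l(x) b_x:
  age 10: 0.65 × 28 = 18.2000
  age 11: 0.38 × 6 = 2.2800
  age 12: 0.24 × 22 = 5.2800
  age 13: 0.15 × 22 = 3.3000
  age 14: 0.09 × 4 = 0.3600
  age 15: 0.06 × 9 = 0.5400
  age 16: 0.03 × 6 = 0.1800
R₀ = 18.2000 + 2.2800 + 5.2800 + 3.3000 + 0.3600 + 0.5400 + 0.1800 = 30.1400

30.14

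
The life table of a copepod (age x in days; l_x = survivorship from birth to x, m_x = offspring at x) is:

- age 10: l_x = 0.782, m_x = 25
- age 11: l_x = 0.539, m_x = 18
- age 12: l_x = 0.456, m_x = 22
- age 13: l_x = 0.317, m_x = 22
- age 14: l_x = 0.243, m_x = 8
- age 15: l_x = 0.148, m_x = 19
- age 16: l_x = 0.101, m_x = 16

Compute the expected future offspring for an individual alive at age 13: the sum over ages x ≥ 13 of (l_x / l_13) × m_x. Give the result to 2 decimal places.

l_13 = 0.317. Conditional survival from age 13 to x is l_x / l_13.
  x=13: (0.317/0.317) × 22 = 22.0000
  x=14: (0.243/0.317) × 8 = 6.1325
  x=15: (0.148/0.317) × 19 = 8.8707
  x=16: (0.101/0.317) × 16 = 5.0978
Sum = 22.0000 + 6.1325 + 8.8707 + 5.0978 = 42.1009

42.10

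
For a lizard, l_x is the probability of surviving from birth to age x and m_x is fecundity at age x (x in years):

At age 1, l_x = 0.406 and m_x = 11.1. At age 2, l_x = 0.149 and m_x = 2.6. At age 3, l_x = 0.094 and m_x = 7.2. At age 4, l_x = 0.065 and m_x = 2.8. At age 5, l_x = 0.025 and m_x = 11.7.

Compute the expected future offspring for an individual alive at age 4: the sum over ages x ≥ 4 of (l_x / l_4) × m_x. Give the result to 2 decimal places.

7.30

l_4 = 0.065. Conditional survival from age 4 to x is l_x / l_4.
  x=4: (0.065/0.065) × 2.8 = 2.8000
  x=5: (0.025/0.065) × 11.7 = 4.5000
Sum = 2.8000 + 4.5000 = 7.3000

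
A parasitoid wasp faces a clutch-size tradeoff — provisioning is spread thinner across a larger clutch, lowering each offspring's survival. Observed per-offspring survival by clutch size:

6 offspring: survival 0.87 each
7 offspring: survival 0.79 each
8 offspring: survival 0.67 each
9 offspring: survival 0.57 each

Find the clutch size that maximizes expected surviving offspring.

7

Expected surviving offspring = c × s(c):
  c=6: 6 × 0.87 = 5.220
  c=7: 7 × 0.79 = 5.530
  c=8: 8 × 0.67 = 5.360
  c=9: 9 × 0.57 = 5.130
Maximum at c = 7 (5.530 surviving offspring).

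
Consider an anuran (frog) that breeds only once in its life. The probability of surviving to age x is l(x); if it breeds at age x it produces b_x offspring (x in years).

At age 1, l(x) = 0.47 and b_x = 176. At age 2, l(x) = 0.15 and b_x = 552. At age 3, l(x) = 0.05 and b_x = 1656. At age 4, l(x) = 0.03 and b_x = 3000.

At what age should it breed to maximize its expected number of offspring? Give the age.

Expected offspring if breeding at age x = l(x) × b_x:
  age 1: 0.47 × 176 = 82.720
  age 2: 0.15 × 552 = 82.800
  age 3: 0.05 × 1656 = 82.800
  age 4: 0.03 × 3000 = 90.000
Maximum at age 4 (90.000).

4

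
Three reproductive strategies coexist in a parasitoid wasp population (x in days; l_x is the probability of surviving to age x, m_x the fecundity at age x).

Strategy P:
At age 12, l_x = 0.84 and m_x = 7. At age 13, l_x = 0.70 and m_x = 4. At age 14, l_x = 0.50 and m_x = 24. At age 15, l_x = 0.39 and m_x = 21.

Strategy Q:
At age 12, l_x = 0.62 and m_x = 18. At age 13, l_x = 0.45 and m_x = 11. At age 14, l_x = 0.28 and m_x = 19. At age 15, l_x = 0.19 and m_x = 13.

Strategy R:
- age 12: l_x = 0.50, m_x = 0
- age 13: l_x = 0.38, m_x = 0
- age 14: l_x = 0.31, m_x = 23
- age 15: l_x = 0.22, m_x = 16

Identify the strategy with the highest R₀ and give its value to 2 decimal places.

28.87

Strategy P: R₀ = 0.84×7 + 0.70×4 + 0.50×24 + 0.39×21 = 28.8700
Strategy Q: R₀ = 0.62×18 + 0.45×11 + 0.28×19 + 0.19×13 = 23.9000
Strategy R: R₀ = 0.50×0 + 0.38×0 + 0.31×23 + 0.22×16 = 10.6500
Highest R₀: strategy P with 28.8700.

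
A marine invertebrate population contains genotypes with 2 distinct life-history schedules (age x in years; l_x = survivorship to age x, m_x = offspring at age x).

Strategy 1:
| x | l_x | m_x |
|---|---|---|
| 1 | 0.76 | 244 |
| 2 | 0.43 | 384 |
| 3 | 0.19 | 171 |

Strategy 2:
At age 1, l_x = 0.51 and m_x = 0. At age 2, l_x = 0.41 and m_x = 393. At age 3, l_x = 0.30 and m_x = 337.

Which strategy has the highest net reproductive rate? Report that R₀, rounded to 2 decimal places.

Strategy 1: R₀ = 0.76×244 + 0.43×384 + 0.19×171 = 383.0500
Strategy 2: R₀ = 0.51×0 + 0.41×393 + 0.30×337 = 262.2300
Highest R₀: strategy 1 with 383.0500.

383.05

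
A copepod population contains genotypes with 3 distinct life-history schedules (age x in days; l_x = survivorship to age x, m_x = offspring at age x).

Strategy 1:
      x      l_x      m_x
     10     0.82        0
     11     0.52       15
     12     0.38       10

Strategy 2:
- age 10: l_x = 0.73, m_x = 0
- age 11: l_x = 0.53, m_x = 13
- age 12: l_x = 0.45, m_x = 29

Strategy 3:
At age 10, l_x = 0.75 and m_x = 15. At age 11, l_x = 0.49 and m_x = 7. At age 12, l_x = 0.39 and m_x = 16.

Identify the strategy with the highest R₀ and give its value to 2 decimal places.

Strategy 1: R₀ = 0.82×0 + 0.52×15 + 0.38×10 = 11.6000
Strategy 2: R₀ = 0.73×0 + 0.53×13 + 0.45×29 = 19.9400
Strategy 3: R₀ = 0.75×15 + 0.49×7 + 0.39×16 = 20.9200
Highest R₀: strategy 3 with 20.9200.

20.92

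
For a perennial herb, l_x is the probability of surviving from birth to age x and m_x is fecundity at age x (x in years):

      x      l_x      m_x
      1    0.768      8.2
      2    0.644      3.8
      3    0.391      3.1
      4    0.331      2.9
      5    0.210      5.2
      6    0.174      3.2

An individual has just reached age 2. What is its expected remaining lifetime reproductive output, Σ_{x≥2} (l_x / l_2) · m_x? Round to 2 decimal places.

9.73

l_2 = 0.644. Conditional survival from age 2 to x is l_x / l_2.
  x=2: (0.644/0.644) × 3.8 = 3.8000
  x=3: (0.391/0.644) × 3.1 = 1.8821
  x=4: (0.331/0.644) × 2.9 = 1.4905
  x=5: (0.210/0.644) × 5.2 = 1.6957
  x=6: (0.174/0.644) × 3.2 = 0.8646
Sum = 3.8000 + 1.8821 + 1.4905 + 1.6957 + 0.8646 = 9.7329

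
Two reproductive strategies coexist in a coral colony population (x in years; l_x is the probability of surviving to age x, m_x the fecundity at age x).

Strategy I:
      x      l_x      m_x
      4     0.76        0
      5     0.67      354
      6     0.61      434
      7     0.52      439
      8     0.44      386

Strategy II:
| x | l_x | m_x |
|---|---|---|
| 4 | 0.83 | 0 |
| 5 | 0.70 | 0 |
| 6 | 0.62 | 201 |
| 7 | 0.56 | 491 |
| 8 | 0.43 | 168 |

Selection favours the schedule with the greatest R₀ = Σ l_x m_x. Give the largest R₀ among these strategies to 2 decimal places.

900.04

Strategy I: R₀ = 0.76×0 + 0.67×354 + 0.61×434 + 0.52×439 + 0.44×386 = 900.0400
Strategy II: R₀ = 0.83×0 + 0.70×0 + 0.62×201 + 0.56×491 + 0.43×168 = 471.8200
Highest R₀: strategy I with 900.0400.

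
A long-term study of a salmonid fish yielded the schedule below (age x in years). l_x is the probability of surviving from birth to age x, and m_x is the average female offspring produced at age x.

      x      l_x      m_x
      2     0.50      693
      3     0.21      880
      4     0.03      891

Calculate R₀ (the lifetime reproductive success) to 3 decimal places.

558.030

R₀ = Σ l_x m_x:
  age 2: 0.50 × 693 = 346.5000
  age 3: 0.21 × 880 = 184.8000
  age 4: 0.03 × 891 = 26.7300
R₀ = 346.5000 + 184.8000 + 26.7300 = 558.0300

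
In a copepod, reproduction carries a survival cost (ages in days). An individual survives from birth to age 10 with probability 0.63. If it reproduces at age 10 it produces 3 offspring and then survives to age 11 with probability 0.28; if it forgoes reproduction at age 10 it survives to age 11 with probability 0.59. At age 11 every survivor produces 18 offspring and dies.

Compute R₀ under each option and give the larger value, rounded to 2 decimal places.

breed at age 10: R₀ = 0.63 × (3 + 0.28 × 18) = 0.63 × 8.0400 = 5.0652
delay to age 11: R₀ = 0.63 × (0.59 × 18) = 0.63 × 10.6200 = 6.6906
Higher: delay to age 11 (6.6906).

6.69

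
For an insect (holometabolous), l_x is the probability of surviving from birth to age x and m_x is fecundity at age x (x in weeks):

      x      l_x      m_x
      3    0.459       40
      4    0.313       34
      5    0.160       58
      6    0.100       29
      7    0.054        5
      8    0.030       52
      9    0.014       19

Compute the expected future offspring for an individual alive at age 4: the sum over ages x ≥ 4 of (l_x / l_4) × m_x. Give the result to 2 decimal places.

79.61

l_4 = 0.313. Conditional survival from age 4 to x is l_x / l_4.
  x=4: (0.313/0.313) × 34 = 34.0000
  x=5: (0.160/0.313) × 58 = 29.6486
  x=6: (0.100/0.313) × 29 = 9.2652
  x=7: (0.054/0.313) × 5 = 0.8626
  x=8: (0.030/0.313) × 52 = 4.9840
  x=9: (0.014/0.313) × 19 = 0.8498
Sum = 34.0000 + 29.6486 + 9.2652 + 0.8626 + 4.9840 + 0.8498 = 79.6102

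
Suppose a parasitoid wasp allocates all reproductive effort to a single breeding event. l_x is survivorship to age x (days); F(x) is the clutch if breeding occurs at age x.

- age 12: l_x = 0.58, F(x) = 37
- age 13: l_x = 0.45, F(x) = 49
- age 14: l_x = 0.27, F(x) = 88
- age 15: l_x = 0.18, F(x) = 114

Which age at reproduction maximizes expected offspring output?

Expected offspring if breeding at age x = l_x × F(x):
  age 12: 0.58 × 37 = 21.460
  age 13: 0.45 × 49 = 22.050
  age 14: 0.27 × 88 = 23.760
  age 15: 0.18 × 114 = 20.520
Maximum at age 14 (23.760).

14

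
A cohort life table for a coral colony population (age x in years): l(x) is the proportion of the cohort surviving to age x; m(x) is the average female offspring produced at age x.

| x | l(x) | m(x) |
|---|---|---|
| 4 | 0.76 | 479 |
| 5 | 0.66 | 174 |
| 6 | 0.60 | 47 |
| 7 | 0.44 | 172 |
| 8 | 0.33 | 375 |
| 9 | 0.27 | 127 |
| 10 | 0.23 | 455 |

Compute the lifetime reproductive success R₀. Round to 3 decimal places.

845.450

R₀ = Σ l(x) m(x):
  age 4: 0.76 × 479 = 364.0400
  age 5: 0.66 × 174 = 114.8400
  age 6: 0.60 × 47 = 28.2000
  age 7: 0.44 × 172 = 75.6800
  age 8: 0.33 × 375 = 123.7500
  age 9: 0.27 × 127 = 34.2900
  age 10: 0.23 × 455 = 104.6500
R₀ = 364.0400 + 114.8400 + 28.2000 + 75.6800 + 123.7500 + 34.2900 + 104.6500 = 845.4500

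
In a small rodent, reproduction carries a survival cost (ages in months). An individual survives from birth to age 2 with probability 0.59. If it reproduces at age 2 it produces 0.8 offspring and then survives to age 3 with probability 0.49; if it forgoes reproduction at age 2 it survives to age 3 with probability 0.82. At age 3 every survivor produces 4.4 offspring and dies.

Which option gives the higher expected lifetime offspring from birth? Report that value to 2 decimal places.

breed at age 2: R₀ = 0.59 × (0.8 + 0.49 × 4.4) = 0.59 × 2.9560 = 1.7440
delay to age 3: R₀ = 0.59 × (0.82 × 4.4) = 0.59 × 3.6080 = 2.1287
Higher: delay to age 3 (2.1287).

2.13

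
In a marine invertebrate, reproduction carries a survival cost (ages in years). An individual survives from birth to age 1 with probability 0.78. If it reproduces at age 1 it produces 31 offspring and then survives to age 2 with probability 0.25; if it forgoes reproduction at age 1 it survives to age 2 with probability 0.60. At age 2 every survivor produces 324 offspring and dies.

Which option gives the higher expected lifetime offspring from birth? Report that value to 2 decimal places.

151.63

breed at age 1: R₀ = 0.78 × (31 + 0.25 × 324) = 0.78 × 112.0000 = 87.3600
delay to age 2: R₀ = 0.78 × (0.60 × 324) = 0.78 × 194.4000 = 151.6320
Higher: delay to age 2 (151.6320).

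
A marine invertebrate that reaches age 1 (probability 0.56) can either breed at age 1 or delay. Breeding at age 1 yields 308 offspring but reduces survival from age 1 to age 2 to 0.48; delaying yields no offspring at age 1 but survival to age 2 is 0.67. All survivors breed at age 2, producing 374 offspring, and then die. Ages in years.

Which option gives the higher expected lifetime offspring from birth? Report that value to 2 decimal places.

273.01

breed at age 1: R₀ = 0.56 × (308 + 0.48 × 374) = 0.56 × 487.5200 = 273.0112
delay to age 2: R₀ = 0.56 × (0.67 × 374) = 0.56 × 250.5800 = 140.3248
Higher: breed at age 1 (273.0112).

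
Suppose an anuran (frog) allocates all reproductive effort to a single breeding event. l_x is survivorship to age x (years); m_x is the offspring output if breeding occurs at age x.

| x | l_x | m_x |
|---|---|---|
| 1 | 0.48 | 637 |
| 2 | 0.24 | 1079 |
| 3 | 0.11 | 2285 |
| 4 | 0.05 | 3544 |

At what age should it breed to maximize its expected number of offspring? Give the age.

Expected offspring if breeding at age x = l_x × m_x:
  age 1: 0.48 × 637 = 305.760
  age 2: 0.24 × 1079 = 258.960
  age 3: 0.11 × 2285 = 251.350
  age 4: 0.05 × 3544 = 177.200
Maximum at age 1 (305.760).

1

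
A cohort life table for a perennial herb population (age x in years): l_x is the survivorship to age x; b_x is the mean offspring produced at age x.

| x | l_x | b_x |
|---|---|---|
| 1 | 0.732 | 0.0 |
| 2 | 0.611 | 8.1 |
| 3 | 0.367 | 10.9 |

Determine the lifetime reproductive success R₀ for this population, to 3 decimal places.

8.949

R₀ = Σ l_x b_x:
  age 1: 0.732 × 0.0 = 0.0000
  age 2: 0.611 × 8.1 = 4.9491
  age 3: 0.367 × 10.9 = 4.0003
R₀ = 0.0000 + 4.9491 + 4.0003 = 8.9494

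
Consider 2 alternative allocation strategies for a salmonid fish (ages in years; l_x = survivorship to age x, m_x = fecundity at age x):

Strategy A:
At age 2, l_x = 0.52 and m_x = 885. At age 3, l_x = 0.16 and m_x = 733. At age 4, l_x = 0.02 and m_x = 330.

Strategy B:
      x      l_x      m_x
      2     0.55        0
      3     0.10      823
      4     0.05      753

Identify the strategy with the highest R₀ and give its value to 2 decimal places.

Strategy A: R₀ = 0.52×885 + 0.16×733 + 0.02×330 = 584.0800
Strategy B: R₀ = 0.55×0 + 0.10×823 + 0.05×753 = 119.9500
Highest R₀: strategy A with 584.0800.

584.08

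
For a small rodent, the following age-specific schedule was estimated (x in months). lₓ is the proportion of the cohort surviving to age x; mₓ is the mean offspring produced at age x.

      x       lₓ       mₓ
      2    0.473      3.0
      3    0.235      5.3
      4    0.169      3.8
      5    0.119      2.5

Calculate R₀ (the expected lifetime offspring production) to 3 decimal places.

R₀ = Σ lₓ mₓ:
  age 2: 0.473 × 3.0 = 1.4190
  age 3: 0.235 × 5.3 = 1.2455
  age 4: 0.169 × 3.8 = 0.6422
  age 5: 0.119 × 2.5 = 0.2975
R₀ = 1.4190 + 1.2455 + 0.6422 + 0.2975 = 3.6042

3.604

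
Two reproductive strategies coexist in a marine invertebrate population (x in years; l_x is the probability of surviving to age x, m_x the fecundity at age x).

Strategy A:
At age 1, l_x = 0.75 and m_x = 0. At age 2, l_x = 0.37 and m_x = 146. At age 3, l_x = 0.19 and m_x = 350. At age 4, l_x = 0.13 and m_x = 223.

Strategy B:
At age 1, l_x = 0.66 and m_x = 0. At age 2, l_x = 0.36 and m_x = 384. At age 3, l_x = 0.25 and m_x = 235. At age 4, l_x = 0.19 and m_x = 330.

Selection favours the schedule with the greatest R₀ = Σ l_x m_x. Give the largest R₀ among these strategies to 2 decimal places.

259.69

Strategy A: R₀ = 0.75×0 + 0.37×146 + 0.19×350 + 0.13×223 = 149.5100
Strategy B: R₀ = 0.66×0 + 0.36×384 + 0.25×235 + 0.19×330 = 259.6900
Highest R₀: strategy B with 259.6900.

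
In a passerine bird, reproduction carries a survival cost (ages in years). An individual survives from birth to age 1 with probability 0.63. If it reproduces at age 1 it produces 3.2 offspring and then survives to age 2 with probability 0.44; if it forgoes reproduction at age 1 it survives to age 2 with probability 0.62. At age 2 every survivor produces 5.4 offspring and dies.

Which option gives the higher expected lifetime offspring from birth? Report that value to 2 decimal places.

3.51

breed at age 1: R₀ = 0.63 × (3.2 + 0.44 × 5.4) = 0.63 × 5.5760 = 3.5129
delay to age 2: R₀ = 0.63 × (0.62 × 5.4) = 0.63 × 3.3480 = 2.1092
Higher: breed at age 1 (3.5129).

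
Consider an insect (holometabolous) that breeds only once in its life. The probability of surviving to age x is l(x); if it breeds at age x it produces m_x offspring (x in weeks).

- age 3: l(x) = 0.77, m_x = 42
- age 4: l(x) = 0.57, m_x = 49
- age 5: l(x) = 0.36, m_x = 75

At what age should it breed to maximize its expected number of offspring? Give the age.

Expected offspring if breeding at age x = l(x) × m_x:
  age 3: 0.77 × 42 = 32.340
  age 4: 0.57 × 49 = 27.930
  age 5: 0.36 × 75 = 27.000
Maximum at age 3 (32.340).

3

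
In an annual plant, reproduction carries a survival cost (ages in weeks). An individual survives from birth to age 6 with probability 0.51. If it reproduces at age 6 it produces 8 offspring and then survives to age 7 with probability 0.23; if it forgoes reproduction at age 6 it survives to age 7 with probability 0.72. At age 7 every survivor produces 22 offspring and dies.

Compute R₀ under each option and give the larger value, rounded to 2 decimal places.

breed at age 6: R₀ = 0.51 × (8 + 0.23 × 22) = 0.51 × 13.0600 = 6.6606
delay to age 7: R₀ = 0.51 × (0.72 × 22) = 0.51 × 15.8400 = 8.0784
Higher: delay to age 7 (8.0784).

8.08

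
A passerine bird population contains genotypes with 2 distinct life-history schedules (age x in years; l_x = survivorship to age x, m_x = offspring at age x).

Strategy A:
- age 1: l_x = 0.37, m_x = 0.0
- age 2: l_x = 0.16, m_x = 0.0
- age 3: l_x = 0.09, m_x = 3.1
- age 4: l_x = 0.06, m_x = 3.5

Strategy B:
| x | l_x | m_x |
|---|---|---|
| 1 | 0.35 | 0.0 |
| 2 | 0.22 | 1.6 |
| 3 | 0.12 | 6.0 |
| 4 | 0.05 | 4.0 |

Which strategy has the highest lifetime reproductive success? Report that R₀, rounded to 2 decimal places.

1.27

Strategy A: R₀ = 0.37×0.0 + 0.16×0.0 + 0.09×3.1 + 0.06×3.5 = 0.4890
Strategy B: R₀ = 0.35×0.0 + 0.22×1.6 + 0.12×6.0 + 0.05×4.0 = 1.2720
Highest R₀: strategy B with 1.2720.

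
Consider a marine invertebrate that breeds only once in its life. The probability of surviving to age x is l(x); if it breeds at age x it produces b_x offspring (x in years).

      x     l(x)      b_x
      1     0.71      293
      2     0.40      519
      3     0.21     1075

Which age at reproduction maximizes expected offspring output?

3

Expected offspring if breeding at age x = l(x) × b_x:
  age 1: 0.71 × 293 = 208.030
  age 2: 0.40 × 519 = 207.600
  age 3: 0.21 × 1075 = 225.750
Maximum at age 3 (225.750).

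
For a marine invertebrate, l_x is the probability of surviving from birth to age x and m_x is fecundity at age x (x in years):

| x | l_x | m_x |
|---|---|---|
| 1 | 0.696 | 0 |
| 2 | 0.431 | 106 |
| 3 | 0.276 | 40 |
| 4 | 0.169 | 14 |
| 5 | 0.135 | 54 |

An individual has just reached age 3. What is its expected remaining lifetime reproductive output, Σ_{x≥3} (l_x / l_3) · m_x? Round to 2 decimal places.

74.99

l_3 = 0.276. Conditional survival from age 3 to x is l_x / l_3.
  x=3: (0.276/0.276) × 40 = 40.0000
  x=4: (0.169/0.276) × 14 = 8.5725
  x=5: (0.135/0.276) × 54 = 26.4130
Sum = 40.0000 + 8.5725 + 26.4130 = 74.9855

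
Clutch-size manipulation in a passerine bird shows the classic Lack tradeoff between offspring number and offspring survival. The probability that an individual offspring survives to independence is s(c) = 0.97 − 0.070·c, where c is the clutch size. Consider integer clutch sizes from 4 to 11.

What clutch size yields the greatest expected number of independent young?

7

Expected independent young = c × s(c):
  c=4: 4 × 0.690 = 2.760
  c=5: 5 × 0.620 = 3.100
  c=6: 6 × 0.550 = 3.300
  c=7: 7 × 0.480 = 3.360
  c=8: 8 × 0.410 = 3.280
  c=9: 9 × 0.340 = 3.060
  c=10: 10 × 0.270 = 2.700
  c=11: 11 × 0.200 = 2.200
Maximum at c = 7 (3.360 independent young).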